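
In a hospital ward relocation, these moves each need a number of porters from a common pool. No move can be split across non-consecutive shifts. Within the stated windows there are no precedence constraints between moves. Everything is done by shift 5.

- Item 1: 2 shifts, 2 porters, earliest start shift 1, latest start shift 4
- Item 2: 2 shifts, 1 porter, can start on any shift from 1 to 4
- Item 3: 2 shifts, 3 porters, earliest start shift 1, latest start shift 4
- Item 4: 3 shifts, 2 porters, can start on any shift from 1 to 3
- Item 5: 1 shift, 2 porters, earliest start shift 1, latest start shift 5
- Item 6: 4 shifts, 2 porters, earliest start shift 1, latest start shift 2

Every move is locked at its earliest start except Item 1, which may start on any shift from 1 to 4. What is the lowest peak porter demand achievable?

Item 1@1: s1:12  s2:10  s3:4  s4:2  s5:0 → peak 12
Item 1@2: s1:10  s2:10  s3:6  s4:2  s5:0 → peak 10
Item 1@3: s1:10  s2:8  s3:6  s4:4  s5:0 → peak 10
Item 1@4: s1:10  s2:8  s3:4  s4:4  s5:2 → peak 10
Best is Item 1@2, peak 10.

10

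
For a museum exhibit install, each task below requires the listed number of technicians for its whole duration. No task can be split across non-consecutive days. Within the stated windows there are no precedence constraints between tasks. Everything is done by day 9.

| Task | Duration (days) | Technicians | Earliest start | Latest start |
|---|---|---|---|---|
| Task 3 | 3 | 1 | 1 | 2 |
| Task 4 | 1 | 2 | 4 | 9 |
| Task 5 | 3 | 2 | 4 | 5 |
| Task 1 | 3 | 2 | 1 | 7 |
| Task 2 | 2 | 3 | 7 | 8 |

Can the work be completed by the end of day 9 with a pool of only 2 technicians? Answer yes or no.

Total technician-days = 23; over 9 days the average is 23/9 > 2, so some day must exceed 2.

no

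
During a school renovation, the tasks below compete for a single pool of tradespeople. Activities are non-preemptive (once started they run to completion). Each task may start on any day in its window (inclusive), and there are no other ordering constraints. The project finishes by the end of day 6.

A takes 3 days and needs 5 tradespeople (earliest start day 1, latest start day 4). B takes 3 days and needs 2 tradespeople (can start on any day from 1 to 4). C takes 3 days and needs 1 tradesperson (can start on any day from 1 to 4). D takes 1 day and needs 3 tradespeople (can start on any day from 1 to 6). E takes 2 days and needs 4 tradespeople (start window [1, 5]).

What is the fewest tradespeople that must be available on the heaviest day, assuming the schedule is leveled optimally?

Early-start (A@1, B@1, C@1, D@1, E@1) gives peak 15: d1:15  d2:12  d3:8  d4:0  d5:0  d6:0.
Shift B→4, D→4, E→5.
Schedule A@1, B@4, C@1, D@4, E@5: d1:6  d2:6  d3:6  d4:5  d5:6  d6:6 — peak 6.
Total tradesperson-days = 35 over 6 days ⇒ peak ≥ ⌈35/6⌉ = 6, so 6 is optimal.

6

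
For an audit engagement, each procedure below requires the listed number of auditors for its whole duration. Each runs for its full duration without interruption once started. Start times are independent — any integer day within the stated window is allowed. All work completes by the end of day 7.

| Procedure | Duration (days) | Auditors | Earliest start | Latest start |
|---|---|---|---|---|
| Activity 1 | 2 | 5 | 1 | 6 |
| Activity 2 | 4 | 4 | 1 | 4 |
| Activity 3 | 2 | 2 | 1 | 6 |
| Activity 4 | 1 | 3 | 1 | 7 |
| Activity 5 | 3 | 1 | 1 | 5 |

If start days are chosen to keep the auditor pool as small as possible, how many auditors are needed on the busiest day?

6

Early-start (Activity 1@1, Activity 2@1, Activity 3@1, Activity 4@1, Activity 5@1) gives peak 15: d1:15  d2:12  d3:5  d4:4  d5:0  d6:0  d7:0.
Shift Activity 2→3, Activity 3→3, Activity 4→7, Activity 5→5.
Schedule Activity 1@1, Activity 2@3, Activity 3@3, Activity 4@7, Activity 5@5: d1:5  d2:5  d3:6  d4:6  d5:5  d6:5  d7:4 — peak 6.
Total auditor-days = 36 over 7 days ⇒ peak ≥ ⌈36/7⌉ = 6, so 6 is optimal.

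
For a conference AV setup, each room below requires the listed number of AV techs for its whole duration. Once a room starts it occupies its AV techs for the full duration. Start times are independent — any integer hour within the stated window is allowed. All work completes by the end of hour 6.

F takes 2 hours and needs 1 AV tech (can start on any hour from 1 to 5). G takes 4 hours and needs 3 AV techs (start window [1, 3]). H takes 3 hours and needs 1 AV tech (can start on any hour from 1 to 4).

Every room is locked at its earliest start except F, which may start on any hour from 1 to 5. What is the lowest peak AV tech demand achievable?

F@1: h1:5  h2:5  h3:4  h4:3  h5:0  h6:0 → peak 5
F@2: h1:4  h2:5  h3:5  h4:3  h5:0  h6:0 → peak 5
F@3: h1:4  h2:4  h3:5  h4:4  h5:0  h6:0 → peak 5
F@4: h1:4  h2:4  h3:4  h4:4  h5:1  h6:0 → peak 4
F@5: h1:4  h2:4  h3:4  h4:3  h5:1  h6:1 → peak 4
Best is F@4, peak 4.

4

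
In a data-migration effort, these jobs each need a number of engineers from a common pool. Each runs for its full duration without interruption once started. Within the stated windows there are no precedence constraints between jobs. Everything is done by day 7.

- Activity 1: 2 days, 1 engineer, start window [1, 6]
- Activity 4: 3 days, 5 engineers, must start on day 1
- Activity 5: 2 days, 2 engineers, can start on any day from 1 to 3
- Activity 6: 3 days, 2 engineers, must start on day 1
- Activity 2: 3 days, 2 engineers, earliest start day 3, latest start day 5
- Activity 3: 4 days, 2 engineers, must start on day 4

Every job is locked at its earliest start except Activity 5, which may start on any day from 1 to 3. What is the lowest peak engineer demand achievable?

10

Activity 5@1: d1:10  d2:10  d3:9  d4:4  d5:4  d6:2  d7:2 → peak 10
Activity 5@2: d1:8  d2:10  d3:11  d4:4  d5:4  d6:2  d7:2 → peak 11
Activity 5@3: d1:8  d2:8  d3:11  d4:6  d5:4  d6:2  d7:2 → peak 11
Best is Activity 5@1, peak 10.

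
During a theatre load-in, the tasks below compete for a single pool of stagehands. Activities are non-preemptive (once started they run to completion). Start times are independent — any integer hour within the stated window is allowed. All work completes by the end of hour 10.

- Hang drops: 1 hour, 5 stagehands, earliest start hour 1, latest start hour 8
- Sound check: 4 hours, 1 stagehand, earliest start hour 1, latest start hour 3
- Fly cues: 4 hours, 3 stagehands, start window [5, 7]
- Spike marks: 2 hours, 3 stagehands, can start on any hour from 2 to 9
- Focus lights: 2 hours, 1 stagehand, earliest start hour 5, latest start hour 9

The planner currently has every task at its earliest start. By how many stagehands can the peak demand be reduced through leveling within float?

Early-start peak: h1:6  h2:4  h3:4  h4:1  h5:4  h6:4  h7:3  h8:3  h9:0  h10:0 ⇒ 6.
Leveled (Hang drops@1, Sound check@2, Fly cues@5, Spike marks@2, Focus lights@5): h1:5  h2:4  h3:4  h4:1  h5:5  h6:4  h7:3  h8:3  h9:0  h10:0 ⇒ 5.
Reduction 6 − 5 = 1.

1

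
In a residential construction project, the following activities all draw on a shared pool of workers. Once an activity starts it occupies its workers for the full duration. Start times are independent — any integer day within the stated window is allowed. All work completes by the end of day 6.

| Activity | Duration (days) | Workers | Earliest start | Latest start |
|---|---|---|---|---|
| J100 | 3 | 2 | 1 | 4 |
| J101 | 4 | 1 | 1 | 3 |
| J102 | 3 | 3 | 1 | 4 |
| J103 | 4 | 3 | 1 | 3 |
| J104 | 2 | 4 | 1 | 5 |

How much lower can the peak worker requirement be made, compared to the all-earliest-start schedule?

Early-start peak: d1:13  d2:13  d3:9  d4:4  d5:0  d6:0 ⇒ 13.
Leveled (J100@1, J101@1, J102@4, J103@1, J104@5): d1:6  d2:6  d3:6  d4:7  d5:7  d6:7 ⇒ 7.
Reduction 13 − 7 = 6.

6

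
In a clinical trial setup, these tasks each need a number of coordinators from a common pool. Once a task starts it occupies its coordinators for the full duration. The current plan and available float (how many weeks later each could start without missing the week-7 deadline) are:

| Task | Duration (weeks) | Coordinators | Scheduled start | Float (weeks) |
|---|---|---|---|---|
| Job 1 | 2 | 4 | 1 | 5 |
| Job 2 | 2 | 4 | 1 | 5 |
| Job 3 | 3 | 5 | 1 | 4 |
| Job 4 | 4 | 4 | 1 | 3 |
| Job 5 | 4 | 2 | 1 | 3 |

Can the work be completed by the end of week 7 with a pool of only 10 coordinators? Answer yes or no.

yes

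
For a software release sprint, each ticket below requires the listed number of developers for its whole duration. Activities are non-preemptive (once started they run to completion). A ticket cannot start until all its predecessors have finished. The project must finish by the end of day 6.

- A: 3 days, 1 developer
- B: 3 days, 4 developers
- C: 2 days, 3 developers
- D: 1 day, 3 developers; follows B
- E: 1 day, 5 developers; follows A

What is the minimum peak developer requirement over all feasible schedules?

6

Early-start (A@1, B@1, C@1, D@4, E@4) gives peak 8: d1:8  d2:8  d3:5  d4:8  d5:0  d6:0.
Shift C→4, E→6.
Schedule A@1, B@1, C@4, D@4, E@6: d1:5  d2:5  d3:5  d4:6  d5:3  d6:5 — peak 6.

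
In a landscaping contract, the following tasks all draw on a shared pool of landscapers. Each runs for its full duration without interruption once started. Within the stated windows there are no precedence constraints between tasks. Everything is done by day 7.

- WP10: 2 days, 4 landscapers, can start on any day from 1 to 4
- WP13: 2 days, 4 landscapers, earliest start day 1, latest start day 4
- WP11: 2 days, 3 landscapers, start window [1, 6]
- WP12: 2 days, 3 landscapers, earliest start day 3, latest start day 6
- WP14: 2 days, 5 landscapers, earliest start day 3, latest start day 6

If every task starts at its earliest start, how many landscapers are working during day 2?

11

At early start, day 2 has: WP10, WP13, WP11.
Demand: 4 + 4 + 3 = 11.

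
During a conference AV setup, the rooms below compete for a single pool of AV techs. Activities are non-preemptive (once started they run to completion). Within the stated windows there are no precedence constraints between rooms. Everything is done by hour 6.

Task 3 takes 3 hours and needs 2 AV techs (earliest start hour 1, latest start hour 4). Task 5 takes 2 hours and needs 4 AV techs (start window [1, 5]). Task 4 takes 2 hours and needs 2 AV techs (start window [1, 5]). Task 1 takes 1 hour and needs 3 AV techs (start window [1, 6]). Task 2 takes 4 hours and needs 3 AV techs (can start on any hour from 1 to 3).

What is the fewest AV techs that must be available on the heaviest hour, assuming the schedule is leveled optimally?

6

Early-start (Task 3@1, Task 5@1, Task 4@1, Task 1@1, Task 2@1) gives peak 14: h1:14  h2:11  h3:5  h4:3  h5:0  h6:0.
Shift Task 4→4, Task 1→6, Task 2→3.
Schedule Task 3@1, Task 5@1, Task 4@4, Task 1@6, Task 2@3: h1:6  h2:6  h3:5  h4:5  h5:5  h6:6 — peak 6.
Total AV tech-hours = 33 over 6 hours ⇒ peak ≥ ⌈33/6⌉ = 6, so 6 is optimal.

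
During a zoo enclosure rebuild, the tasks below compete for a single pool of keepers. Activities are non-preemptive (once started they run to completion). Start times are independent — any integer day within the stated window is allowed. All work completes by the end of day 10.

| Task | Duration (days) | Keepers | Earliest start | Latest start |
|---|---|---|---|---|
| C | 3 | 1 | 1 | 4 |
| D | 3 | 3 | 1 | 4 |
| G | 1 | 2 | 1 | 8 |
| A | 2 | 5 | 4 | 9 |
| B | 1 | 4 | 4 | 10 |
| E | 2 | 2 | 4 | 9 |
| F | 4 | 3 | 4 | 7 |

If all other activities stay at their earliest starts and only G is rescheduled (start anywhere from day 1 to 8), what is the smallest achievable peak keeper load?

14

G@1: d1:6  d2:4  d3:4  d4:14  d5:10  d6:3  d7:3  d8:0  d9:0  d10:0 → peak 14
G@2: d1:4  d2:6  d3:4  d4:14  d5:10  d6:3  d7:3  d8:0  d9:0  d10:0 → peak 14
G@3: d1:4  d2:4  d3:6  d4:14  d5:10  d6:3  d7:3  d8:0  d9:0  d10:0 → peak 14
G@4: d1:4  d2:4  d3:4  d4:16  d5:10  d6:3  d7:3  d8:0  d9:0  d10:0 → peak 16
G@5: d1:4  d2:4  d3:4  d4:14  d5:12  d6:3  d7:3  d8:0  d9:0  d10:0 → peak 14
G@6: d1:4  d2:4  d3:4  d4:14  d5:10  d6:5  d7:3  d8:0  d9:0  d10:0 → peak 14
G@7: d1:4  d2:4  d3:4  d4:14  d5:10  d6:3  d7:5  d8:0  d9:0  d10:0 → peak 14
G@8: d1:4  d2:4  d3:4  d4:14  d5:10  d6:3  d7:3  d8:2  d9:0  d10:0 → peak 14
Best is G@1, peak 14.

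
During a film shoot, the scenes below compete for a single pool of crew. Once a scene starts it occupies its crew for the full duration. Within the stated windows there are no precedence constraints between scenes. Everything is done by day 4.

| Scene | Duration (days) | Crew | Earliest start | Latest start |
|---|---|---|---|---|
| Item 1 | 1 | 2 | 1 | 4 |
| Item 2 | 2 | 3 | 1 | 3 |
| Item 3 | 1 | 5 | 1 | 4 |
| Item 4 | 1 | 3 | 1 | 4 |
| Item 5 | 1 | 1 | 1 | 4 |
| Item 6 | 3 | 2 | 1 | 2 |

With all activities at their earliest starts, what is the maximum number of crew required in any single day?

16

Early-start schedule: Item 1@1, Item 2@1, Item 3@1, Item 4@1, Item 5@1, Item 6@1.
Load per day: day 1: 16, day 2: 5, day 3: 2, day 4: 0.
Peak is 16.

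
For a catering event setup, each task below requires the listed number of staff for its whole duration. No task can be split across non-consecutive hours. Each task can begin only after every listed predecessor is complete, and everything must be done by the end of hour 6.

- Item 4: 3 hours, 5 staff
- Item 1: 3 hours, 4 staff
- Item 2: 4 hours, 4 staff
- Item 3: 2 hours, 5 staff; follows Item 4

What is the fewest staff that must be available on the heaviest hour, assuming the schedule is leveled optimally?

Early-start (Item 4@1, Item 1@1, Item 2@1, Item 3@4) gives peak 13: h1:13  h2:13  h3:13  h4:9  h5:5  h6:0.
Shift Item 1→4, Item 3→5.
Schedule Item 4@1, Item 1@4, Item 2@1, Item 3@5: h1:9  h2:9  h3:9  h4:8  h5:9  h6:9 — peak 9.
Total staffer-hours = 53 over 6 hours ⇒ peak ≥ ⌈53/6⌉ = 9, so 9 is optimal.

9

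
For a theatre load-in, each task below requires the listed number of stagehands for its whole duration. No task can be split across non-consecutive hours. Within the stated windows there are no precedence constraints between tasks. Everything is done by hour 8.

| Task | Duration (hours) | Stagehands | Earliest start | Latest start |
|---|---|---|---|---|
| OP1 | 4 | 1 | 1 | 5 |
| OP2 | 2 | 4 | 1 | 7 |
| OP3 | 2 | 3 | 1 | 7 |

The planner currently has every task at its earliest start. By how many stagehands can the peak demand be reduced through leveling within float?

4

Early-start peak: h1:8  h2:8  h3:1  h4:1  h5:0  h6:0  h7:0  h8:0 ⇒ 8.
Leveled (OP1@1, OP2@5, OP3@1): h1:4  h2:4  h3:1  h4:1  h5:4  h6:4  h7:0  h8:0 ⇒ 4.
Reduction 8 − 4 = 4.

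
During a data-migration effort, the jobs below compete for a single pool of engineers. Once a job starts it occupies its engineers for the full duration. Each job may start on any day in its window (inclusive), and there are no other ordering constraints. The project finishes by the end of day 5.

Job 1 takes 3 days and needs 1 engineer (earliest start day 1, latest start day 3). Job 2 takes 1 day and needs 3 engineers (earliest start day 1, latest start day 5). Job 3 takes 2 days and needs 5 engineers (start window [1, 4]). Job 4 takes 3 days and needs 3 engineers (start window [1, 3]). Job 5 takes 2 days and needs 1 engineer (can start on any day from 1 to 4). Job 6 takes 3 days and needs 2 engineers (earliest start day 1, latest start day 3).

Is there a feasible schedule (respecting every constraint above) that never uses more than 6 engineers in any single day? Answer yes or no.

Total engineer-days = 33; over 5 days the average is 33/5 > 6, so some day must exceed 6.

no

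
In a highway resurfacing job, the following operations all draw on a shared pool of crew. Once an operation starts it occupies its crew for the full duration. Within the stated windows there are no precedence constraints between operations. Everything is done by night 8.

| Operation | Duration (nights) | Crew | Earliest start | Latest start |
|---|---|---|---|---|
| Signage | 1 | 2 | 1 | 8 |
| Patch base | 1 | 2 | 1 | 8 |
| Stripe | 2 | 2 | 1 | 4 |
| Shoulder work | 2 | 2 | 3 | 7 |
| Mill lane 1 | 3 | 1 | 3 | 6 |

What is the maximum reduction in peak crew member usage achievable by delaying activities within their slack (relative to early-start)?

Early-start peak: n1:6  n2:2  n3:3  n4:3  n5:1  n6:0  n7:0  n8:0 ⇒ 6.
Leveled (Signage@1, Patch base@2, Stripe@3, Shoulder work@5, Mill lane 1@3): n1:2  n2:2  n3:3  n4:3  n5:3  n6:2  n7:0  n8:0 ⇒ 3.
Reduction 6 − 3 = 3.

3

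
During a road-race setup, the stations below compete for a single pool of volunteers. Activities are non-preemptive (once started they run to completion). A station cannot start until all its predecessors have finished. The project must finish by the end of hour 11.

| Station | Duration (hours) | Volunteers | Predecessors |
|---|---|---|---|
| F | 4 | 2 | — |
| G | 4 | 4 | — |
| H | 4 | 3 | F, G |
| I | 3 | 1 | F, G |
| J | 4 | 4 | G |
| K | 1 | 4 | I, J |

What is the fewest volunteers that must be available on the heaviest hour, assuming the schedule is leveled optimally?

Early-start (F@1, G@1, H@5, I@5, J@5, K@9) gives peak 8: h1:6  h2:6  h3:6  h4:6  h5:8  h6:8  h7:8  h8:7  h9:4  h10:0  h11:0.
Shift H→8.
Schedule F@1, G@1, H@8, I@5, J@5, K@9: h1:6  h2:6  h3:6  h4:6  h5:5  h6:5  h7:5  h8:7  h9:7  h10:3  h11:3 — peak 7.

7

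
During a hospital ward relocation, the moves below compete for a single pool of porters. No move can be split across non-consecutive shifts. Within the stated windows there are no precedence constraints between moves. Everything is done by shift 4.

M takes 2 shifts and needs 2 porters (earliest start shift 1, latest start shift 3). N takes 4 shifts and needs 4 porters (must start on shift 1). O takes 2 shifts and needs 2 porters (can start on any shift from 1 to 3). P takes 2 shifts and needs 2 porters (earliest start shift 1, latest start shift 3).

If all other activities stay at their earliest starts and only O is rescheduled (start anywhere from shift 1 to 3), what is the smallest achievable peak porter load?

8

O@1: s1:10  s2:10  s3:4  s4:4 → peak 10
O@2: s1:8  s2:10  s3:6  s4:4 → peak 10
O@3: s1:8  s2:8  s3:6  s4:6 → peak 8
Best is O@3, peak 8.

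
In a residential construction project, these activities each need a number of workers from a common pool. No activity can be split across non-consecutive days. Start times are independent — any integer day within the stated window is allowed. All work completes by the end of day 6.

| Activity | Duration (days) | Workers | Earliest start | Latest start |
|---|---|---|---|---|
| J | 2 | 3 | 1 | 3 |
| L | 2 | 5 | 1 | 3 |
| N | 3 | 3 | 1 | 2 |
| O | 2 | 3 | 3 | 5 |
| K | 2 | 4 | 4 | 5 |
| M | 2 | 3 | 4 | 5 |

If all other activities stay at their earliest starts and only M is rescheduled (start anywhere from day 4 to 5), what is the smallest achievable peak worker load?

M@4: d1:11  d2:11  d3:6  d4:10  d5:7  d6:0 → peak 11
M@5: d1:11  d2:11  d3:6  d4:7  d5:7  d6:3 → peak 11
Best is M@4, peak 11.

11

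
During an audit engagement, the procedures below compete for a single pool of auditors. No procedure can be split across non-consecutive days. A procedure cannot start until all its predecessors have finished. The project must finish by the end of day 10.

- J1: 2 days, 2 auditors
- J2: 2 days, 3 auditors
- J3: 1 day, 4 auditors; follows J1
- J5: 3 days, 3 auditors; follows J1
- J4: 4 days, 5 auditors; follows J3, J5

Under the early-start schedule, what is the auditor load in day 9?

5

At early start, day 9 has: J4.
Demand: 5 = 5.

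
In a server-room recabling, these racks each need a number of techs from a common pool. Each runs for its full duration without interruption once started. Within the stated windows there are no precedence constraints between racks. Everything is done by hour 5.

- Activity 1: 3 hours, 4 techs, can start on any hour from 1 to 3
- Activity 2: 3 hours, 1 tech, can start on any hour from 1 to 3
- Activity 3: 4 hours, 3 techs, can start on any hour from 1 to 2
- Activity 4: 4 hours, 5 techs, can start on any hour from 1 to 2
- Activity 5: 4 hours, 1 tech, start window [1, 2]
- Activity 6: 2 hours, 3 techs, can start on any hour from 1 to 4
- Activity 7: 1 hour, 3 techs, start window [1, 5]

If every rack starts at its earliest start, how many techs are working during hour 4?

9

At early start, hour 4 has: Activity 3, Activity 4, Activity 5.
Demand: 3 + 5 + 1 = 9.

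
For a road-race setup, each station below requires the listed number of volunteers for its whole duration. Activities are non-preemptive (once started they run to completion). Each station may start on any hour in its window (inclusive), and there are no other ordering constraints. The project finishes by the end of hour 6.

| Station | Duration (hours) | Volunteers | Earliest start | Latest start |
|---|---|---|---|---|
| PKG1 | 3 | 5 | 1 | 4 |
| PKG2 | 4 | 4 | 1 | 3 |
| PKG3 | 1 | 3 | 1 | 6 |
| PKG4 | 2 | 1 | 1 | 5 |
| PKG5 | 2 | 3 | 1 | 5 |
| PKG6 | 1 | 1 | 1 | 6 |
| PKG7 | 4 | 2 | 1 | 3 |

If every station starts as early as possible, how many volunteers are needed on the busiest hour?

Early-start schedule: PKG1@1, PKG2@1, PKG3@1, PKG4@1, PKG5@1, PKG6@1, PKG7@1.
Load per hour: hour 1: 19, hour 2: 15, hour 3: 11, hour 4: 6, hour 5: 0, hour 6: 0.
Peak is 19.

19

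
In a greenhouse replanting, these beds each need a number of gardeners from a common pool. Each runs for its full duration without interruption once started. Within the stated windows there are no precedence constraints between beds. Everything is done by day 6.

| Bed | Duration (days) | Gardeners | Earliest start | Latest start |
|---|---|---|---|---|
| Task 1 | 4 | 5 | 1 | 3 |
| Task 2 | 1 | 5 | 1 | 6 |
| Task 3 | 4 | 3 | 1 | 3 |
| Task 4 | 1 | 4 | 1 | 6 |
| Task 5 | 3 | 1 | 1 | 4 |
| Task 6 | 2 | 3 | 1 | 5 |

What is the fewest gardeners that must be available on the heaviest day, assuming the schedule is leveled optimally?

Early-start (Task 1@1, Task 2@1, Task 3@1, Task 4@1, Task 5@1, Task 6@1) gives peak 21: d1:21  d2:12  d3:9  d4:8  d5:0  d6:0.
Shift Task 2→5, Task 4→6, Task 6→5.
Schedule Task 1@1, Task 2@5, Task 3@1, Task 4@6, Task 5@1, Task 6@5: d1:9  d2:9  d3:9  d4:8  d5:8  d6:7 — peak 9.
Total gardener-days = 50 over 6 days ⇒ peak ≥ ⌈50/6⌉ = 9, so 9 is optimal.

9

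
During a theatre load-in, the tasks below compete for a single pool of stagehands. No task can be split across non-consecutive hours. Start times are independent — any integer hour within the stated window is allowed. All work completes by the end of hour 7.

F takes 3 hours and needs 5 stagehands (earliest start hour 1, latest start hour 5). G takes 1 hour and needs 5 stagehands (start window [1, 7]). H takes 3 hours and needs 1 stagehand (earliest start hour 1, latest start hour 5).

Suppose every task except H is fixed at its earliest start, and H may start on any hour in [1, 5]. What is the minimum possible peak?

10

H@1: h1:11  h2:6  h3:6  h4:0  h5:0  h6:0  h7:0 → peak 11
H@2: h1:10  h2:6  h3:6  h4:1  h5:0  h6:0  h7:0 → peak 10
H@3: h1:10  h2:5  h3:6  h4:1  h5:1  h6:0  h7:0 → peak 10
H@4: h1:10  h2:5  h3:5  h4:1  h5:1  h6:1  h7:0 → peak 10
H@5: h1:10  h2:5  h3:5  h4:0  h5:1  h6:1  h7:1 → peak 10
Best is H@2, peak 10.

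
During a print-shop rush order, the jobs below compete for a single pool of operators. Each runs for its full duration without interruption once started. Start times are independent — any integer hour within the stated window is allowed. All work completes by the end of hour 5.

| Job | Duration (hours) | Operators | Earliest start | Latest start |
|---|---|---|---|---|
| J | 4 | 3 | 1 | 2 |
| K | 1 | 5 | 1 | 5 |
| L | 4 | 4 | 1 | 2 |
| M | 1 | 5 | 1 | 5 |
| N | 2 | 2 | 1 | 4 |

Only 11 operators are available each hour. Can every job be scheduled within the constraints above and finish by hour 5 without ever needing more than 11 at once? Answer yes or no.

yes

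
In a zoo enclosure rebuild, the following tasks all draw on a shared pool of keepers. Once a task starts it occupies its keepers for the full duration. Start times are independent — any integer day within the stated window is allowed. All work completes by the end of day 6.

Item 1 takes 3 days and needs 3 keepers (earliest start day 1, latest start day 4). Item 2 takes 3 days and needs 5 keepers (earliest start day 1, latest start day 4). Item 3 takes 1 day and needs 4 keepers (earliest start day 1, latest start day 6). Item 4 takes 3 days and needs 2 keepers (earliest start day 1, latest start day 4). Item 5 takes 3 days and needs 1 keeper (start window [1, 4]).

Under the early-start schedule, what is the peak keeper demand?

15

Early-start schedule: Item 1@1, Item 2@1, Item 3@1, Item 4@1, Item 5@1.
Load per day: day 1: 15, day 2: 11, day 3: 11, day 4: 0, day 5: 0, day 6: 0.
Peak is 15.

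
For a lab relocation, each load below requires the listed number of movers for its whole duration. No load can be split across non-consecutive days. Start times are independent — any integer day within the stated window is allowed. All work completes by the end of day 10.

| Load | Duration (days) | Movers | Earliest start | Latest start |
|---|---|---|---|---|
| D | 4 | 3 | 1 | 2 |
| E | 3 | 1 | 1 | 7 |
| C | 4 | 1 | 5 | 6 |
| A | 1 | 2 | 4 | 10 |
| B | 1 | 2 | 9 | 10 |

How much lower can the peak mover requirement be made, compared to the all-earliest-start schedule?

2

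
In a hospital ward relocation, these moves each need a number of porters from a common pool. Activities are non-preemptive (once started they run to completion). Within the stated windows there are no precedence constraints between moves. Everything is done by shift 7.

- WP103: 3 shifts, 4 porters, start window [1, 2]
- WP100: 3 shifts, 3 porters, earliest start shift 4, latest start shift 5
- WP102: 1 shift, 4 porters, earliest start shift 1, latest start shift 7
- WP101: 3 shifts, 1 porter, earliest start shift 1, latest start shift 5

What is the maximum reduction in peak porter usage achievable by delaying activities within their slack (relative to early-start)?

Early-start peak: s1:9  s2:5  s3:5  s4:3  s5:3  s6:3  s7:0 ⇒ 9.
Leveled (WP103@1, WP100@4, WP102@7, WP101@4): s1:4  s2:4  s3:4  s4:4  s5:4  s6:4  s7:4 ⇒ 4.
Reduction 9 − 4 = 5.

5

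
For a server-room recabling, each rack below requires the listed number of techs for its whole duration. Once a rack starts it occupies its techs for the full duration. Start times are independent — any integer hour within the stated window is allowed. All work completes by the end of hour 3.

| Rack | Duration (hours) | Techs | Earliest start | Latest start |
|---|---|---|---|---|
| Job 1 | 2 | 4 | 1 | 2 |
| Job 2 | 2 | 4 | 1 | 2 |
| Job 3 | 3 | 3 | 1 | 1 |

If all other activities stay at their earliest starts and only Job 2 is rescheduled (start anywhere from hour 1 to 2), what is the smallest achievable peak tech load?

11

Job 2@1: h1:11  h2:11  h3:3 → peak 11
Job 2@2: h1:7  h2:11  h3:7 → peak 11
Best is Job 2@1, peak 11.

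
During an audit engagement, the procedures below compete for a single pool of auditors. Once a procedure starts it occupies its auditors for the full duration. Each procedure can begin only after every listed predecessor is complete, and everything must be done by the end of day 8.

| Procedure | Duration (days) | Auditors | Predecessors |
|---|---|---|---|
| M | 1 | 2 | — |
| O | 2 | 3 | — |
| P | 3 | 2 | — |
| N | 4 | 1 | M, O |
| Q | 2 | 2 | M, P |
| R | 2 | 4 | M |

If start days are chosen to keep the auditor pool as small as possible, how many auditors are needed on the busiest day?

5

Early-start (M@1, O@1, P@1, N@3, Q@4, R@2) gives peak 9: d1:7  d2:9  d3:7  d4:3  d5:3  d6:1  d7:0  d8:0.
Shift P→2, Q→5, R→7.
Schedule M@1, O@1, P@2, N@3, Q@5, R@7: d1:5  d2:5  d3:3  d4:3  d5:3  d6:3  d7:4  d8:4 — peak 5.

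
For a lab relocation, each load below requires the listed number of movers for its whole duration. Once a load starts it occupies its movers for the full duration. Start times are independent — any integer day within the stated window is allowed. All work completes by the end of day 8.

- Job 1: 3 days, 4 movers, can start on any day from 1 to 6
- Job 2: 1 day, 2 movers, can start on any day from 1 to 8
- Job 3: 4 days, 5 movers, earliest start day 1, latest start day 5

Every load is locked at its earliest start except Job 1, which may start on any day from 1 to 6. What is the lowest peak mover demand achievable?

7

Job 1@1: d1:11  d2:9  d3:9  d4:5  d5:0  d6:0  d7:0  d8:0 → peak 11
Job 1@2: d1:7  d2:9  d3:9  d4:9  d5:0  d6:0  d7:0  d8:0 → peak 9
Job 1@3: d1:7  d2:5  d3:9  d4:9  d5:4  d6:0  d7:0  d8:0 → peak 9
Job 1@4: d1:7  d2:5  d3:5  d4:9  d5:4  d6:4  d7:0  d8:0 → peak 9
Job 1@5: d1:7  d2:5  d3:5  d4:5  d5:4  d6:4  d7:4  d8:0 → peak 7
Job 1@6: d1:7  d2:5  d3:5  d4:5  d5:0  d6:4  d7:4  d8:4 → peak 7
Best is Job 1@5, peak 7.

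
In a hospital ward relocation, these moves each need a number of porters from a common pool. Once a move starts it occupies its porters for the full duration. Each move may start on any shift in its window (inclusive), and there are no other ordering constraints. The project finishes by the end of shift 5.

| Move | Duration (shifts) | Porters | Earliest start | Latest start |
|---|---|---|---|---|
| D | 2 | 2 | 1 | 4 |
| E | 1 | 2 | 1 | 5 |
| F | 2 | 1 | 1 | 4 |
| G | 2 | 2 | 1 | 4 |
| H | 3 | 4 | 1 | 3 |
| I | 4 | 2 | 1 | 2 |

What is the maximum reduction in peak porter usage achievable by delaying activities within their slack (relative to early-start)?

Early-start peak: s1:13  s2:11  s3:6  s4:2  s5:0 ⇒ 13.
Leveled (D@1, E@1, F@1, G@1, H@3, I@2): s1:7  s2:7  s3:6  s4:6  s5:6 ⇒ 7.
Reduction 13 − 7 = 6.

6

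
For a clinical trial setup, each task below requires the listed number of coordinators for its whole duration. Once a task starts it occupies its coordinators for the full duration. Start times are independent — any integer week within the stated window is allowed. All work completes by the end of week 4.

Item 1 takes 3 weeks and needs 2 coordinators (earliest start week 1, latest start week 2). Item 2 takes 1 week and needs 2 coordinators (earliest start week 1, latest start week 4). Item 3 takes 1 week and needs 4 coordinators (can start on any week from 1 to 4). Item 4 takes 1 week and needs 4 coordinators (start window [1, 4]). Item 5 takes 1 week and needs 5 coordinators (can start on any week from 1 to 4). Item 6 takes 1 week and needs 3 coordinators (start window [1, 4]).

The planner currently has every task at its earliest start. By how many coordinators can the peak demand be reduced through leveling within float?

13

Early-start peak: w1:20  w2:2  w3:2  w4:0 ⇒ 20.
Leveled (Item 1@1, Item 2@1, Item 3@2, Item 4@3, Item 5@4, Item 6@1): w1:7  w2:6  w3:6  w4:5 ⇒ 7.
Reduction 20 − 7 = 13.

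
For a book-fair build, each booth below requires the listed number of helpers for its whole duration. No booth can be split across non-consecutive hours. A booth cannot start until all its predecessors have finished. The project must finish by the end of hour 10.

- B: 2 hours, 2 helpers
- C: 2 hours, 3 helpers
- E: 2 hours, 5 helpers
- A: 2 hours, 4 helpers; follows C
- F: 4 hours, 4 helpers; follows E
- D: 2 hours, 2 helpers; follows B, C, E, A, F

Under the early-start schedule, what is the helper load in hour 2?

At early start, hour 2 has: B, C, E.
Demand: 2 + 3 + 5 = 10.

10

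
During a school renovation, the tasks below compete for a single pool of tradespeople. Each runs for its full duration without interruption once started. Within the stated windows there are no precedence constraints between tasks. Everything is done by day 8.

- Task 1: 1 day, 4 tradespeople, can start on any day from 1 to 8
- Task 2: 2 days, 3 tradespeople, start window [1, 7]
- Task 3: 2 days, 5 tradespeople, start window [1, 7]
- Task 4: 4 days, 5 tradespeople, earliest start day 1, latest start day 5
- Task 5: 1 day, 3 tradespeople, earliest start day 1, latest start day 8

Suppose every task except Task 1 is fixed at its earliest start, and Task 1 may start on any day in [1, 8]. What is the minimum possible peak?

Task 1@1: d1:20  d2:13  d3:5  d4:5  d5:0  d6:0  d7:0  d8:0 → peak 20
Task 1@2: d1:16  d2:17  d3:5  d4:5  d5:0  d6:0  d7:0  d8:0 → peak 17
Task 1@3: d1:16  d2:13  d3:9  d4:5  d5:0  d6:0  d7:0  d8:0 → peak 16
Task 1@4: d1:16  d2:13  d3:5  d4:9  d5:0  d6:0  d7:0  d8:0 → peak 16
Task 1@5: d1:16  d2:13  d3:5  d4:5  d5:4  d6:0  d7:0  d8:0 → peak 16
Task 1@6: d1:16  d2:13  d3:5  d4:5  d5:0  d6:4  d7:0  d8:0 → peak 16
Task 1@7: d1:16  d2:13  d3:5  d4:5  d5:0  d6:0  d7:4  d8:0 → peak 16
Task 1@8: d1:16  d2:13  d3:5  d4:5  d5:0  d6:0  d7:0  d8:4 → peak 16
Best is Task 1@3, peak 16.

16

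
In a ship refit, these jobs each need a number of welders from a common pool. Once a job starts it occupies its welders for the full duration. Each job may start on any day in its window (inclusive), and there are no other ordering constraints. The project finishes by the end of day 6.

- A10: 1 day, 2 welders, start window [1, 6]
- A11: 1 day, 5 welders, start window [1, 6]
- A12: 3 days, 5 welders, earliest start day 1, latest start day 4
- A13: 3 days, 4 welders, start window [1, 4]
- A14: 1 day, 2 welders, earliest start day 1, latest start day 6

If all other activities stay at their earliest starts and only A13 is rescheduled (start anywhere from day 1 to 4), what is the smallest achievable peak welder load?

14

A13@1: d1:18  d2:9  d3:9  d4:0  d5:0  d6:0 → peak 18
A13@2: d1:14  d2:9  d3:9  d4:4  d5:0  d6:0 → peak 14
A13@3: d1:14  d2:5  d3:9  d4:4  d5:4  d6:0 → peak 14
A13@4: d1:14  d2:5  d3:5  d4:4  d5:4  d6:4 → peak 14
Best is A13@2, peak 14.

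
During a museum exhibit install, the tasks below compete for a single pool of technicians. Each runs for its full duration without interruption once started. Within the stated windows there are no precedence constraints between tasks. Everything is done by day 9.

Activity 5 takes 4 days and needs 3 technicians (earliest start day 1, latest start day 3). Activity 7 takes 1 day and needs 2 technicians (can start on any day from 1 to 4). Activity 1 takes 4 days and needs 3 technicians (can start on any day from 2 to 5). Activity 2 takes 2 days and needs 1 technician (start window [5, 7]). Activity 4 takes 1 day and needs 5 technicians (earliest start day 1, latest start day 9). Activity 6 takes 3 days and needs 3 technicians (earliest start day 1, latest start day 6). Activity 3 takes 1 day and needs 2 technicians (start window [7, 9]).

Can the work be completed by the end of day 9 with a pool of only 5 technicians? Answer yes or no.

no

The minimum achievable peak is 6; 5 < 6, so no feasible schedule stays within the cap.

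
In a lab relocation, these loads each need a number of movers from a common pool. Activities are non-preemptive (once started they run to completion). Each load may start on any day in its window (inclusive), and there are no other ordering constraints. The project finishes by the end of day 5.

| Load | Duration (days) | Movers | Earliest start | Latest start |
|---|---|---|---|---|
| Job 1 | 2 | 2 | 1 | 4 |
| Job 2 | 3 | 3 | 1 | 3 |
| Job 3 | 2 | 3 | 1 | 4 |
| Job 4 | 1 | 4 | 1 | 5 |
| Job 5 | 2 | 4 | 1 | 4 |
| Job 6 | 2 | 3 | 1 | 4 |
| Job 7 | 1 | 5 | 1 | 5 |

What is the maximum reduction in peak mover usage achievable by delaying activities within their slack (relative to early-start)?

15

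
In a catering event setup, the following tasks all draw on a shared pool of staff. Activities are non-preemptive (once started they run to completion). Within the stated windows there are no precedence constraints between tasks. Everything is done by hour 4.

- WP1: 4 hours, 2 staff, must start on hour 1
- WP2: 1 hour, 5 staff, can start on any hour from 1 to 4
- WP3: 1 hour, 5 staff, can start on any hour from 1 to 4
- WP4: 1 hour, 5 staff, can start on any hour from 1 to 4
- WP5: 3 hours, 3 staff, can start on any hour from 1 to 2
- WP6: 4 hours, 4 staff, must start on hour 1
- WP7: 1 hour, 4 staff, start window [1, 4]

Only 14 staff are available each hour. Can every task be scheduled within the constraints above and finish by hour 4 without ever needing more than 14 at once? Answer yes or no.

yes

Schedule WP1@1, WP2@1, WP3@2, WP4@3, WP5@1, WP6@1, WP7@4: h1:14  h2:14  h3:14  h4:10 — peak 14 ≤ 14.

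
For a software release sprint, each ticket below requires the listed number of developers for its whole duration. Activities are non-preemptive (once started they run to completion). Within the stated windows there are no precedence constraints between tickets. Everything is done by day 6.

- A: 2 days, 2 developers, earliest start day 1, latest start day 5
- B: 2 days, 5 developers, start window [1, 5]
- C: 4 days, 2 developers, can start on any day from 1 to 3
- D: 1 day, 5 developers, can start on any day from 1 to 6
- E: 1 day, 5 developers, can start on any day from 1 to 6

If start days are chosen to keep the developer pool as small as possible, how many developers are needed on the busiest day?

Early-start (A@1, B@1, C@1, D@1, E@1) gives peak 19: d1:19  d2:9  d3:2  d4:2  d5:0  d6:0.
Shift C→3, D→3, E→4.
Schedule A@1, B@1, C@3, D@3, E@4: d1:7  d2:7  d3:7  d4:7  d5:2  d6:2 — peak 7.

7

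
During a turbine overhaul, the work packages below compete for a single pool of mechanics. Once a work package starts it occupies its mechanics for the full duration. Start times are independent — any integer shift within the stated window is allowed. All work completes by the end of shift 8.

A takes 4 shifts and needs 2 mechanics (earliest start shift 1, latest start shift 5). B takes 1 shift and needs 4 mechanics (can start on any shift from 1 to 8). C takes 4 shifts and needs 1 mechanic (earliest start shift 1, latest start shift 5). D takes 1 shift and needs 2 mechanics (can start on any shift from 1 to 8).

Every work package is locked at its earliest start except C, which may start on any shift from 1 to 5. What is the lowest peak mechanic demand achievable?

8

C@1: s1:9  s2:3  s3:3  s4:3  s5:0  s6:0  s7:0  s8:0 → peak 9
C@2: s1:8  s2:3  s3:3  s4:3  s5:1  s6:0  s7:0  s8:0 → peak 8
C@3: s1:8  s2:2  s3:3  s4:3  s5:1  s6:1  s7:0  s8:0 → peak 8
C@4: s1:8  s2:2  s3:2  s4:3  s5:1  s6:1  s7:1  s8:0 → peak 8
C@5: s1:8  s2:2  s3:2  s4:2  s5:1  s6:1  s7:1  s8:1 → peak 8
Best is C@2, peak 8.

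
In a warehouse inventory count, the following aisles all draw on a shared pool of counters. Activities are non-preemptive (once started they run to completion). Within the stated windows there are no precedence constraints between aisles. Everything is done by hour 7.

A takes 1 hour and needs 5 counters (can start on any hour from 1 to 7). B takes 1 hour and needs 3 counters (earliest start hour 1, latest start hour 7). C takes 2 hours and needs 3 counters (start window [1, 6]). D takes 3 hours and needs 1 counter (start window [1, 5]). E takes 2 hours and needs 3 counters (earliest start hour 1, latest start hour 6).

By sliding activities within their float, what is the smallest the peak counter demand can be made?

5

Early-start (A@1, B@1, C@1, D@1, E@1) gives peak 15: h1:15  h2:7  h3:1  h4:0  h5:0  h6:0  h7:0.
Shift B→2, C→3, D→2, E→5.
Schedule A@1, B@2, C@3, D@2, E@5: h1:5  h2:4  h3:4  h4:4  h5:3  h6:3  h7:0 — peak 5.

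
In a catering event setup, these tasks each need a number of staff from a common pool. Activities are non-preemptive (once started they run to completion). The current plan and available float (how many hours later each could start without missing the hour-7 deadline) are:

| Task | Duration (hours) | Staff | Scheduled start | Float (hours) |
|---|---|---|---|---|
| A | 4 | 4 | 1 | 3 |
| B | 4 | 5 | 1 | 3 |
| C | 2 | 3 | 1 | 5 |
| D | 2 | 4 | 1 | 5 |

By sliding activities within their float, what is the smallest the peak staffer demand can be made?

9

Early-start (A@1, B@1, C@1, D@1) gives peak 16: h1:16  h2:16  h3:9  h4:9  h5:0  h6:0  h7:0.
Shift C→5, D→5.
Schedule A@1, B@1, C@5, D@5: h1:9  h2:9  h3:9  h4:9  h5:7  h6:7  h7:0 — peak 9.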